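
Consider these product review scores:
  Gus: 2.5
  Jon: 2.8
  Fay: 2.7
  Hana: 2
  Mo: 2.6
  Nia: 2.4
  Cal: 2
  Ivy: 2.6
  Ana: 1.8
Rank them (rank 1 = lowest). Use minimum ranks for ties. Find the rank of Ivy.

6

Sorted (ascending): 1.8, 2, 2, 2.4, 2.5, 2.6, 2.6, 2.7, 2.8
The 2 values of 2 occupy positions 2–3 → each gets rank 2.
The 2 values of 2.6 occupy positions 6–7 → each gets rank 6.
Ivy has value 2.6 → rank 6.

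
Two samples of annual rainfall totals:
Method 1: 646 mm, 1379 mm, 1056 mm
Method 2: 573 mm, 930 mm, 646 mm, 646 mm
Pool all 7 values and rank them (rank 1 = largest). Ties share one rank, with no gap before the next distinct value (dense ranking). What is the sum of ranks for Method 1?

7

Sorted (descending): 1379, 1056, 930, 646, 646, 646, 573
The 3 values of 646 share dense rank 4.
Remaining distinct values take the next consecutive integers.
Method 1 values → pooled ranks: 646→4, 1379→1, 1056→2
Rank sum = 4 + 1 + 2 = 7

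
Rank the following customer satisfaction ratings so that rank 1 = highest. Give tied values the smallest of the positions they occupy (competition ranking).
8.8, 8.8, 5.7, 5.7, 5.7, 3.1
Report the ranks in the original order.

1, 1, 3, 3, 3, 6

Sorted (descending): 8.8, 8.8, 5.7, 5.7, 5.7, 3.1
The 2 values of 8.8 occupy positions 1–2 → each gets rank 1.
The 3 values of 5.7 occupy positions 3–5 → each gets rank 3.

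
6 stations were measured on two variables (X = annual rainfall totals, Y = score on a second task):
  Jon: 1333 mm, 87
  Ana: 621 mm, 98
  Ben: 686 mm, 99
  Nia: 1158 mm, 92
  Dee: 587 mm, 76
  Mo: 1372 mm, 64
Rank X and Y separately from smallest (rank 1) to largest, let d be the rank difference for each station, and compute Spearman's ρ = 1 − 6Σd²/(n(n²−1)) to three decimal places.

Ranks of variable 1: 5, 2, 3, 4, 1, 6
Ranks of variable 2: 3, 5, 6, 4, 2, 1
d = r₁ − r₂: 2, -3, -3, 0, -1, 5
d²: 4, 9, 9, 0, 1, 25; Σd² = 48
ρ = 1 − 6·48/(6·35) = 1 − 288/210 = -0.371

-0.371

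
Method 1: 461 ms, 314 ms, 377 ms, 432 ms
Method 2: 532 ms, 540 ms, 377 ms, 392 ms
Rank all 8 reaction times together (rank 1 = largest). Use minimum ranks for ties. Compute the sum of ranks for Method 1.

Sorted (descending): 540, 532, 461, 432, 392, 377, 377, 314
The 2 values of 377 occupy positions 6–7 → each gets rank 6.
Method 1 values → pooled ranks: 461→3, 314→8, 377→6, 432→4
Rank sum = 3 + 8 + 6 + 4 = 21

21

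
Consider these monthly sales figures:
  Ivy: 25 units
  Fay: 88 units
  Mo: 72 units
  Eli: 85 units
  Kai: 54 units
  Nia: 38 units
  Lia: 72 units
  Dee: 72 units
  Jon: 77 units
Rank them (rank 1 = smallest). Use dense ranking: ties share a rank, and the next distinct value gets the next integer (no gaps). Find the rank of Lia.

4

Sorted (ascending): 25, 38, 54, 72, 72, 72, 77, 85, 88
The 3 values of 72 share dense rank 4.
Remaining distinct values take the next consecutive integers.
Lia has value 72 units → rank 4.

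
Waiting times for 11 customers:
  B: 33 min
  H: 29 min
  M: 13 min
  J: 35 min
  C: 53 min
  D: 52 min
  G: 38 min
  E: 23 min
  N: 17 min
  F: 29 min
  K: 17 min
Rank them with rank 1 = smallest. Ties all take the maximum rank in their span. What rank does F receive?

6

Sorted (ascending): 13, 17, 17, 23, 29, 29, 33, 35, 38, 52, 53
The 2 values of 17 occupy positions 2–3 → each gets rank 3.
The 2 values of 29 occupy positions 5–6 → each gets rank 6.
F has value 29 min → rank 6.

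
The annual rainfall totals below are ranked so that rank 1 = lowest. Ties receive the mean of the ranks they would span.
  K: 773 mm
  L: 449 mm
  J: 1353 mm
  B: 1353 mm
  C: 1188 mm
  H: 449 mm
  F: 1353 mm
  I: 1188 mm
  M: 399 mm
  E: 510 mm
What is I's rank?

6.5

Sorted (ascending): 399, 449, 449, 510, 773, 1188, 1188, 1353, 1353, 1353
The 2 values of 449 occupy positions 2–3 → average rank (2+3)/2 = 2.5.
The 2 values of 1188 occupy positions 6–7 → average rank (6+7)/2 = 6.5.
The 3 values of 1353 occupy positions 8–10 → average rank 9.
I has value 1188 mm → rank 6.5.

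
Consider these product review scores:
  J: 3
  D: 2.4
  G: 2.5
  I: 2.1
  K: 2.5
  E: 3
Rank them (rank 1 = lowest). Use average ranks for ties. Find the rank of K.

Sorted (ascending): 2.1, 2.4, 2.5, 2.5, 3, 3
The 2 values of 2.5 occupy positions 3–4 → average rank (3+4)/2 = 3.5.
The 2 values of 3 occupy positions 5–6 → average rank (5+6)/2 = 5.5.
K has value 2.5 → rank 3.5.

3.5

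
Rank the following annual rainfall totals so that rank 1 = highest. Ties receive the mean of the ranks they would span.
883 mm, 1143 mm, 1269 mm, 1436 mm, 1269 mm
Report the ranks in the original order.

5, 4, 2.5, 1, 2.5

Sorted (descending): 1436, 1269, 1269, 1143, 883
The 2 values of 1269 occupy positions 2–3 → average rank (2+3)/2 = 2.5.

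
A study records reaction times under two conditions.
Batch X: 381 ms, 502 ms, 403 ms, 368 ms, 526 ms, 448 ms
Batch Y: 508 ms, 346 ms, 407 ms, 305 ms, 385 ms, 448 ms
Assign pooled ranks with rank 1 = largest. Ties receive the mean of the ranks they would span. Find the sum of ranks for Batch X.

34.5

Sorted (descending): 526, 508, 502, 448, 448, 407, 403, 385, 381, 368, 346, 305
The 2 values of 448 occupy positions 4–5 → average rank (4+5)/2 = 4.5.
Batch X values → pooled ranks: 381→9, 502→3, 403→7, 368→10, 526→1, 448→4.5
Rank sum = 9 + 3 + 7 + 10 + 1 + 4.5 = 34.5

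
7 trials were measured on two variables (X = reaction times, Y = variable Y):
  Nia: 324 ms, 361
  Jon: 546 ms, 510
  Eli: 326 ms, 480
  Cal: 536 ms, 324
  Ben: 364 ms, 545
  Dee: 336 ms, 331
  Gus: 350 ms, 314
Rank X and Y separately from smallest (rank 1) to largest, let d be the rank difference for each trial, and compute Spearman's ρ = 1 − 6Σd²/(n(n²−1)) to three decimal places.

0.143

Ranks of variable 1: 1, 7, 2, 6, 5, 3, 4
Ranks of variable 2: 4, 6, 5, 2, 7, 3, 1
d = r₁ − r₂: -3, 1, -3, 4, -2, 0, 3
d²: 9, 1, 9, 16, 4, 0, 9; Σd² = 48
ρ = 1 − 6·48/(7·48) = 1 − 288/336 = 0.143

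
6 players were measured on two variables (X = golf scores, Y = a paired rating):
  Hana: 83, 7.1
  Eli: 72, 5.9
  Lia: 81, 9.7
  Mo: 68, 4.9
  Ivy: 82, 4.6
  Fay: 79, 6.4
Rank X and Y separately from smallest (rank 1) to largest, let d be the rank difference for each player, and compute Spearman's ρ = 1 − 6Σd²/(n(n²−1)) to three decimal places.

0.314

Ranks of variable 1: 6, 2, 4, 1, 5, 3
Ranks of variable 2: 5, 3, 6, 2, 1, 4
d = r₁ − r₂: 1, -1, -2, -1, 4, -1
d²: 1, 1, 4, 1, 16, 1; Σd² = 24
ρ = 1 − 6·24/(6·35) = 1 − 144/210 = 0.314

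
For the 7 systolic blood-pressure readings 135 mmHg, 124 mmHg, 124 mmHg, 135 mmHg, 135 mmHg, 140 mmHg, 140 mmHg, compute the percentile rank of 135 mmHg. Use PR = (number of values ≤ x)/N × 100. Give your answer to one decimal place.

N = 7.
Strictly below 135: 2. Equal to 135: 3.
PR = 5/7 × 100 = 71.4

71.4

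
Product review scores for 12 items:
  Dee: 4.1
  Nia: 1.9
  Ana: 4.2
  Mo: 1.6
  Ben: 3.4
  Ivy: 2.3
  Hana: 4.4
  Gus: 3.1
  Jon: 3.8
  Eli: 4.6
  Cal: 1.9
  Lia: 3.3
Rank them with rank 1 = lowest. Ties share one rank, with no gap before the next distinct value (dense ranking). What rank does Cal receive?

Sorted (ascending): 1.6, 1.9, 1.9, 2.3, 3.1, 3.3, 3.4, 3.8, 4.1, 4.2, 4.4, 4.6
The 2 values of 1.9 share dense rank 2.
Remaining distinct values take the next consecutive integers.
Cal has value 1.9 → rank 2.

2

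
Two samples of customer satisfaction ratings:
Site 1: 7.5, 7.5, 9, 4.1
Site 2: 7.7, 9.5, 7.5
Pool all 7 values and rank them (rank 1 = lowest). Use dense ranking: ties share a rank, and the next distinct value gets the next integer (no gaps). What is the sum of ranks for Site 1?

9

Sorted (ascending): 4.1, 7.5, 7.5, 7.5, 7.7, 9, 9.5
The 3 values of 7.5 share dense rank 2.
Remaining distinct values take the next consecutive integers.
Site 1 values → pooled ranks: 7.5→2, 7.5→2, 9→4, 4.1→1
Rank sum = 2 + 2 + 4 + 1 = 9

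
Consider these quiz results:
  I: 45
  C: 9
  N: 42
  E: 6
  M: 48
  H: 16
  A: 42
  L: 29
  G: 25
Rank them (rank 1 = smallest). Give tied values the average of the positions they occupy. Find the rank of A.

6.5

Sorted (ascending): 6, 9, 16, 25, 29, 42, 42, 45, 48
The 2 values of 42 occupy positions 6–7 → average rank (6+7)/2 = 6.5.
A has value 42 → rank 6.5.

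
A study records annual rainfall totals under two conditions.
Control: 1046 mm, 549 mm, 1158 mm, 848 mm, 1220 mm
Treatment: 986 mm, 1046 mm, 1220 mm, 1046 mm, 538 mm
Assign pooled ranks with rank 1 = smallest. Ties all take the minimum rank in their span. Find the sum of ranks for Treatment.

Sorted (ascending): 538, 549, 848, 986, 1046, 1046, 1046, 1158, 1220, 1220
The 3 values of 1046 occupy positions 5–7 → each gets rank 5.
The 2 values of 1220 occupy positions 9–10 → each gets rank 9.
Treatment values → pooled ranks: 986→4, 1046→5, 1220→9, 1046→5, 538→1
Rank sum = 4 + 5 + 9 + 5 + 1 = 24

24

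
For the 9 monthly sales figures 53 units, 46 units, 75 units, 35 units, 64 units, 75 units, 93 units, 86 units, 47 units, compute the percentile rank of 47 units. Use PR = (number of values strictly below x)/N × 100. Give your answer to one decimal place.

N = 9.
Strictly below 47: 2. Equal to 47: 1.
PR = 2/9 × 100 = 22.2

22.2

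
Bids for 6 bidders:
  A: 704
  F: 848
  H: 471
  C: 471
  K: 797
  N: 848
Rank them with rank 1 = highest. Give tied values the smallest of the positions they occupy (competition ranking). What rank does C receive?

5

Sorted (descending): 848, 848, 797, 704, 471, 471
The 2 values of 848 occupy positions 1–2 → each gets rank 1.
The 2 values of 471 occupy positions 5–6 → each gets rank 5.
C has value 471 → rank 5.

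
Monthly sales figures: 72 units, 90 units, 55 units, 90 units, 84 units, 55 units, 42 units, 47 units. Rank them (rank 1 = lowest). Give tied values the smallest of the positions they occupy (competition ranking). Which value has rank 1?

42

Sorted (ascending): 42, 47, 55, 55, 72, 84, 90, 90
The 2 values of 55 occupy positions 3–4 → each gets rank 3.
The 2 values of 90 occupy positions 7–8 → each gets rank 7.
Rank 1 → value 42.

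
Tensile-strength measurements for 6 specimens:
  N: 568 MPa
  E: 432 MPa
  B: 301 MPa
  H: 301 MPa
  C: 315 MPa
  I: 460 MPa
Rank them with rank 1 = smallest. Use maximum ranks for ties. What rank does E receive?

Sorted (ascending): 301, 301, 315, 432, 460, 568
The 2 values of 301 occupy positions 1–2 → each gets rank 2.
E has value 432 MPa → rank 4.

4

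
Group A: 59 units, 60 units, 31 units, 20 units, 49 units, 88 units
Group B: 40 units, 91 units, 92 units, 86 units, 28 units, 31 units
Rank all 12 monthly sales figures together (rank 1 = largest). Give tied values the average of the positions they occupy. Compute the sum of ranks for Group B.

35.5

Sorted (descending): 92, 91, 88, 86, 60, 59, 49, 40, 31, 31, 28, 20
The 2 values of 31 occupy positions 9–10 → average rank (9+10)/2 = 9.5.
Group B values → pooled ranks: 40→8, 91→2, 92→1, 86→4, 28→11, 31→9.5
Rank sum = 8 + 2 + 1 + 4 + 11 + 9.5 = 35.5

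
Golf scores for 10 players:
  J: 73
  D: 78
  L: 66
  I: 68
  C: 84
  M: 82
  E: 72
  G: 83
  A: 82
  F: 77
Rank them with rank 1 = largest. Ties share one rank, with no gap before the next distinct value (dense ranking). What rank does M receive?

Sorted (descending): 84, 83, 82, 82, 78, 77, 73, 72, 68, 66
The 2 values of 82 share dense rank 3.
Remaining distinct values take the next consecutive integers.
M has value 82 → rank 3.

3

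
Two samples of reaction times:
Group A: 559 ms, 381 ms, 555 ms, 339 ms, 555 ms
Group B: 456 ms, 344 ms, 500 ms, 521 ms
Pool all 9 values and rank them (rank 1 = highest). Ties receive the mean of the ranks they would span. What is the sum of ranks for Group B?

23

Sorted (descending): 559, 555, 555, 521, 500, 456, 381, 344, 339
The 2 values of 555 occupy positions 2–3 → average rank (2+3)/2 = 2.5.
Group B values → pooled ranks: 456→6, 344→8, 500→5, 521→4
Rank sum = 6 + 8 + 5 + 4 = 23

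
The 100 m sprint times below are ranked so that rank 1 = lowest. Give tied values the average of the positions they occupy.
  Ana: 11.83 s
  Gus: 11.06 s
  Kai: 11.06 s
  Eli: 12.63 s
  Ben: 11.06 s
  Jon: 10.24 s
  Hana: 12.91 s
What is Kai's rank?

Sorted (ascending): 10.24, 11.06, 11.06, 11.06, 11.83, 12.63, 12.91
The 3 values of 11.06 occupy positions 2–4 → average rank 3.
Kai has value 11.06 s → rank 3.

3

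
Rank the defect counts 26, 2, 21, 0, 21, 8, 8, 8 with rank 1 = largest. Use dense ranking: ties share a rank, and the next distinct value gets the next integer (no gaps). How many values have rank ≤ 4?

7

Sorted (descending): 26, 21, 21, 8, 8, 8, 2, 0
The 2 values of 21 share dense rank 2.
The 3 values of 8 share dense rank 3.
Remaining distinct values take the next consecutive integers.
Ranks ≤ 4: {1, 2, 2, 3, 3, 3, 4} → 7 values.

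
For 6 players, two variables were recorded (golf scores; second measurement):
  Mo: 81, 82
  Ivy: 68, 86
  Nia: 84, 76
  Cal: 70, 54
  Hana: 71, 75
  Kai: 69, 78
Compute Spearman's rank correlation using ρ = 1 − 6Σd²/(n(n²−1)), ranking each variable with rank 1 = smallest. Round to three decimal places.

Ranks of variable 1: 5, 1, 6, 3, 4, 2
Ranks of variable 2: 5, 6, 3, 1, 2, 4
d = r₁ − r₂: 0, -5, 3, 2, 2, -2
d²: 0, 25, 9, 4, 4, 4; Σd² = 46
ρ = 1 − 6·46/(6·35) = 1 − 276/210 = -0.314

-0.314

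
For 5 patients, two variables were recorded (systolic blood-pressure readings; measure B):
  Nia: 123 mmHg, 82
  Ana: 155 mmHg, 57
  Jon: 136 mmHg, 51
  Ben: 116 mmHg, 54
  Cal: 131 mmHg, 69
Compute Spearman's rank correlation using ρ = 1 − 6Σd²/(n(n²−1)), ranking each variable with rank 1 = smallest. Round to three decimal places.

Ranks of variable 1: 2, 5, 4, 1, 3
Ranks of variable 2: 5, 3, 1, 2, 4
d = r₁ − r₂: -3, 2, 3, -1, -1
d²: 9, 4, 9, 1, 1; Σd² = 24
ρ = 1 − 6·24/(5·24) = 1 − 144/120 = -0.200

-0.200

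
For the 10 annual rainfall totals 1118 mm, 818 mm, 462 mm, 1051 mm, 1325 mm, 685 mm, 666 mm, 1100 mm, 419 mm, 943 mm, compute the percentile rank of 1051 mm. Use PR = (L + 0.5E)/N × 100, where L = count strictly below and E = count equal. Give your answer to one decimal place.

65.0

N = 10.
Strictly below 1051: 6. Equal to 1051: 1.
PR = (6 + 0.5·1)/10 × 100 = 65.0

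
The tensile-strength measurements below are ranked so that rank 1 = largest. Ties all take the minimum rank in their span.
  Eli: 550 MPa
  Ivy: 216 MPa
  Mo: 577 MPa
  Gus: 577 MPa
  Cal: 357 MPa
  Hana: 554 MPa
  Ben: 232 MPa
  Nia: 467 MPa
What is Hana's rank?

Sorted (descending): 577, 577, 554, 550, 467, 357, 232, 216
The 2 values of 577 occupy positions 1–2 → each gets rank 1.
Hana has value 554 MPa → rank 3.

3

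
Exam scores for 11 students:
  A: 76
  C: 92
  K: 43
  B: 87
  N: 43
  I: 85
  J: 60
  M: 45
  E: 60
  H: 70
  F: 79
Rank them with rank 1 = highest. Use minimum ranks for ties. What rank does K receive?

10

Sorted (descending): 92, 87, 85, 79, 76, 70, 60, 60, 45, 43, 43
The 2 values of 60 occupy positions 7–8 → each gets rank 7.
The 2 values of 43 occupy positions 10–11 → each gets rank 10.
K has value 43 → rank 10.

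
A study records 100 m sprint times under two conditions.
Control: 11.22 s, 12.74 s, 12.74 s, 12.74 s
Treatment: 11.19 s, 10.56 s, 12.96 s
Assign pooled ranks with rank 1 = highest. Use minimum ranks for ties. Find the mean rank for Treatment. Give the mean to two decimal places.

4.67

Sorted (descending): 12.96, 12.74, 12.74, 12.74, 11.22, 11.19, 10.56
The 3 values of 12.74 occupy positions 2–4 → each gets rank 2.
Treatment values → pooled ranks: 11.19→6, 10.56→7, 12.96→1
Mean rank = (6 + 7 + 1) / 3 = 4.67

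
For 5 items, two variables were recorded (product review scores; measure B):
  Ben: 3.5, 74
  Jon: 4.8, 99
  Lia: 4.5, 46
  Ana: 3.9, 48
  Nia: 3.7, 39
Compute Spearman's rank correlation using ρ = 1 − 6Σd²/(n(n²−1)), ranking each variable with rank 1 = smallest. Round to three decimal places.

0.300

Ranks of variable 1: 1, 5, 4, 3, 2
Ranks of variable 2: 4, 5, 2, 3, 1
d = r₁ − r₂: -3, 0, 2, 0, 1
d²: 9, 0, 4, 0, 1; Σd² = 14
ρ = 1 − 6·14/(5·24) = 1 − 84/120 = 0.300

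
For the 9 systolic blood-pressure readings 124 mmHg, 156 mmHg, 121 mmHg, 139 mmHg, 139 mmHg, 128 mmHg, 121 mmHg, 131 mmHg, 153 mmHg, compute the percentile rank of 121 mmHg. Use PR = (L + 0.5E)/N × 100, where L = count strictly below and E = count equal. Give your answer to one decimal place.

11.1

N = 9.
Strictly below 121: 0. Equal to 121: 2.
PR = (0 + 0.5·2)/9 × 100 = 11.1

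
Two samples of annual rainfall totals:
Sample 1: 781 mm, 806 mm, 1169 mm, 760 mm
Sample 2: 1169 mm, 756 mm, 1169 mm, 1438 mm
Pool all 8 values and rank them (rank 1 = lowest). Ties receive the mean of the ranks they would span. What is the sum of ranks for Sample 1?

Sorted (ascending): 756, 760, 781, 806, 1169, 1169, 1169, 1438
The 3 values of 1169 occupy positions 5–7 → average rank 6.
Sample 1 values → pooled ranks: 781→3, 806→4, 1169→6, 760→2
Rank sum = 3 + 4 + 6 + 2 = 15

15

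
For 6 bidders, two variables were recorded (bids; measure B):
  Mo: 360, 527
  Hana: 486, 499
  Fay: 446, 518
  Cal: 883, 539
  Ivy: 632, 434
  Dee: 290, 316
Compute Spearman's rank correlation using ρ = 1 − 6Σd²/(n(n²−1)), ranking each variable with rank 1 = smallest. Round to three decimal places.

0.429

Ranks of variable 1: 2, 4, 3, 6, 5, 1
Ranks of variable 2: 5, 3, 4, 6, 2, 1
d = r₁ − r₂: -3, 1, -1, 0, 3, 0
d²: 9, 1, 1, 0, 9, 0; Σd² = 20
ρ = 1 − 6·20/(6·35) = 1 − 120/210 = 0.429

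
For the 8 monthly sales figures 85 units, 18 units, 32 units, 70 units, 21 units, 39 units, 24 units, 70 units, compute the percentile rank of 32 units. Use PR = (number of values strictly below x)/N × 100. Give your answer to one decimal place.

N = 8.
Strictly below 32: 3. Equal to 32: 1.
PR = 3/8 × 100 = 37.5

37.5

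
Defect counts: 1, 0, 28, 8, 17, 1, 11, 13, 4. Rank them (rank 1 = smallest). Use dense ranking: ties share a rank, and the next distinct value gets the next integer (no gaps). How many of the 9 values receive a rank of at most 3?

4

Sorted (ascending): 0, 1, 1, 4, 8, 11, 13, 17, 28
The 2 values of 1 share dense rank 2.
Remaining distinct values take the next consecutive integers.
Ranks ≤ 3: {1, 2, 2, 3} → 4 values.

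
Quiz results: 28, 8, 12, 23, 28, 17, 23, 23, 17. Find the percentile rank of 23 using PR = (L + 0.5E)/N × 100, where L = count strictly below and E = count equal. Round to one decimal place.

61.1

N = 9.
Strictly below 23: 4. Equal to 23: 3.
PR = (4 + 0.5·3)/9 × 100 = 61.1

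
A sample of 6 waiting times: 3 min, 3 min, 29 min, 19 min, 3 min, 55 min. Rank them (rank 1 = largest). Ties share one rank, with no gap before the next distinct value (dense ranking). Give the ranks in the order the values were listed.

Sorted (descending): 55, 29, 19, 3, 3, 3
The 3 values of 3 share dense rank 4.
Remaining distinct values take the next consecutive integers.

4, 4, 2, 3, 4, 1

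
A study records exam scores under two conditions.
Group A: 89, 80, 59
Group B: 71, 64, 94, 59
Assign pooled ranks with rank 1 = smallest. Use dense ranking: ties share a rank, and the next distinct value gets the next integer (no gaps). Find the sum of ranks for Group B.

Sorted (ascending): 59, 59, 64, 71, 80, 89, 94
The 2 values of 59 share dense rank 1.
Remaining distinct values take the next consecutive integers.
Group B values → pooled ranks: 71→3, 64→2, 94→6, 59→1
Rank sum = 3 + 2 + 6 + 1 = 12

12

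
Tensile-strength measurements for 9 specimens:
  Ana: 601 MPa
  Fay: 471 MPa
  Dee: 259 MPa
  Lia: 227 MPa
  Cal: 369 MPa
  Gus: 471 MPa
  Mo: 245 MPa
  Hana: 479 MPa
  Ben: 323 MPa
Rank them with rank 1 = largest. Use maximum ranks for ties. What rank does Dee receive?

Sorted (descending): 601, 479, 471, 471, 369, 323, 259, 245, 227
The 2 values of 471 occupy positions 3–4 → each gets rank 4.
Dee has value 259 MPa → rank 7.

7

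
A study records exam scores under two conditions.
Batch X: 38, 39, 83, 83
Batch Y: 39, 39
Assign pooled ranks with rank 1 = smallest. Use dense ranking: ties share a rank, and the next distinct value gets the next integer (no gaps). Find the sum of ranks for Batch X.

Sorted (ascending): 38, 39, 39, 39, 83, 83
The 3 values of 39 share dense rank 2.
The 2 values of 83 share dense rank 3.
Remaining distinct values take the next consecutive integers.
Batch X values → pooled ranks: 38→1, 39→2, 83→3, 83→3
Rank sum = 1 + 2 + 3 + 3 = 9

9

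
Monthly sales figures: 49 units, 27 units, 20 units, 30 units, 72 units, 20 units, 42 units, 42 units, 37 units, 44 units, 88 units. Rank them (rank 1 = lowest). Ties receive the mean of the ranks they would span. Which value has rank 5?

Sorted (ascending): 20, 20, 27, 30, 37, 42, 42, 44, 49, 72, 88
The 2 values of 20 occupy positions 1–2 → average rank (1+2)/2 = 1.5.
The 2 values of 42 occupy positions 6–7 → average rank (6+7)/2 = 6.5.
Rank 5 → value 37.

37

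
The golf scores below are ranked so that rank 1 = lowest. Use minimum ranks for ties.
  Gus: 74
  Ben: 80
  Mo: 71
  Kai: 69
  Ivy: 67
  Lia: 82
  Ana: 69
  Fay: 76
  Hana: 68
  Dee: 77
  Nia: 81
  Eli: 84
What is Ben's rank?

9

Sorted (ascending): 67, 68, 69, 69, 71, 74, 76, 77, 80, 81, 82, 84
The 2 values of 69 occupy positions 3–4 → each gets rank 3.
Ben has value 80 → rank 9.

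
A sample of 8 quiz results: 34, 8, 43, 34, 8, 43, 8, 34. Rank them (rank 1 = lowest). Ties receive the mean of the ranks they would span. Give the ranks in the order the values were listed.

5, 2, 7.5, 5, 2, 7.5, 2, 5

Sorted (ascending): 8, 8, 8, 34, 34, 34, 43, 43
The 3 values of 8 occupy positions 1–3 → average rank 2.
The 3 values of 34 occupy positions 4–6 → average rank 5.
The 2 values of 43 occupy positions 7–8 → average rank (7+8)/2 = 7.5.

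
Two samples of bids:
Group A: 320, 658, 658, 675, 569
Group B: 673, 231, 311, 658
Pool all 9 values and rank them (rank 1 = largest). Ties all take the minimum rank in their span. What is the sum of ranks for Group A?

Sorted (descending): 675, 673, 658, 658, 658, 569, 320, 311, 231
The 3 values of 658 occupy positions 3–5 → each gets rank 3.
Group A values → pooled ranks: 320→7, 658→3, 658→3, 675→1, 569→6
Rank sum = 7 + 3 + 3 + 1 + 6 = 20

20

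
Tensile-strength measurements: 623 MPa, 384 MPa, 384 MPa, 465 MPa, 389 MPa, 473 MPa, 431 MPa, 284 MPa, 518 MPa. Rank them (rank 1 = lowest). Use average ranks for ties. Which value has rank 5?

431

Sorted (ascending): 284, 384, 384, 389, 431, 465, 473, 518, 623
The 2 values of 384 occupy positions 2–3 → average rank (2+3)/2 = 2.5.
Rank 5 → value 431.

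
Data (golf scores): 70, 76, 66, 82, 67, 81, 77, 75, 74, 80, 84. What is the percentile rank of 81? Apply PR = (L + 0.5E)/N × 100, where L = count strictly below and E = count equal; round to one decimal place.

77.3

N = 11.
Strictly below 81: 8. Equal to 81: 1.
PR = (8 + 0.5·1)/11 × 100 = 77.3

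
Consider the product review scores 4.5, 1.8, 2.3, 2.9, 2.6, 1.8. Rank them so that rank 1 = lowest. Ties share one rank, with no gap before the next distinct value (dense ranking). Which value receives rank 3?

2.6

Sorted (ascending): 1.8, 1.8, 2.3, 2.6, 2.9, 4.5
The 2 values of 1.8 share dense rank 1.
Remaining distinct values take the next consecutive integers.
Rank 3 → value 2.6.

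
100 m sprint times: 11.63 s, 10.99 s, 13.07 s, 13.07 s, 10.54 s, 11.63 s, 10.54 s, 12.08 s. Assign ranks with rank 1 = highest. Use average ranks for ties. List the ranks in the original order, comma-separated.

4.5, 6, 1.5, 1.5, 7.5, 4.5, 7.5, 3

Sorted (descending): 13.07, 13.07, 12.08, 11.63, 11.63, 10.99, 10.54, 10.54
The 2 values of 13.07 occupy positions 1–2 → average rank (1+2)/2 = 1.5.
The 2 values of 11.63 occupy positions 4–5 → average rank (4+5)/2 = 4.5.
The 2 values of 10.54 occupy positions 7–8 → average rank (7+8)/2 = 7.5.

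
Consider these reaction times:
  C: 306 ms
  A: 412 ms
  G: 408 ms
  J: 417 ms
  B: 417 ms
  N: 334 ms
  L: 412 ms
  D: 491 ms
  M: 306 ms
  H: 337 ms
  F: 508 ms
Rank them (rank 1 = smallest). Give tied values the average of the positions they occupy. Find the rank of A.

Sorted (ascending): 306, 306, 334, 337, 408, 412, 412, 417, 417, 491, 508
The 2 values of 306 occupy positions 1–2 → average rank (1+2)/2 = 1.5.
The 2 values of 412 occupy positions 6–7 → average rank (6+7)/2 = 6.5.
The 2 values of 417 occupy positions 8–9 → average rank (8+9)/2 = 8.5.
A has value 412 ms → rank 6.5.

6.5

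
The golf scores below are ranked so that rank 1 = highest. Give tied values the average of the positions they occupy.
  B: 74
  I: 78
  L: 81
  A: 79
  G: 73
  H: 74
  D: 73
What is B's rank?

4.5

Sorted (descending): 81, 79, 78, 74, 74, 73, 73
The 2 values of 74 occupy positions 4–5 → average rank (4+5)/2 = 4.5.
The 2 values of 73 occupy positions 6–7 → average rank (6+7)/2 = 6.5.
B has value 74 → rank 4.5.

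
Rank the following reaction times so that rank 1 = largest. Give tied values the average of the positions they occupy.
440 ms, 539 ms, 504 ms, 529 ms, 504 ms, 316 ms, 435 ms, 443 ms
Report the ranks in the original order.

Sorted (descending): 539, 529, 504, 504, 443, 440, 435, 316
The 2 values of 504 occupy positions 3–4 → average rank (3+4)/2 = 3.5.

6, 1, 3.5, 2, 3.5, 8, 7, 5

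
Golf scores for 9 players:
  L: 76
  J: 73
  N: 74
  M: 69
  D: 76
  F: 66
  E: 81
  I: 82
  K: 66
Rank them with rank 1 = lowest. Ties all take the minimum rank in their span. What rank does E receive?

8

Sorted (ascending): 66, 66, 69, 73, 74, 76, 76, 81, 82
The 2 values of 66 occupy positions 1–2 → each gets rank 1.
The 2 values of 76 occupy positions 6–7 → each gets rank 6.
E has value 81 → rank 8.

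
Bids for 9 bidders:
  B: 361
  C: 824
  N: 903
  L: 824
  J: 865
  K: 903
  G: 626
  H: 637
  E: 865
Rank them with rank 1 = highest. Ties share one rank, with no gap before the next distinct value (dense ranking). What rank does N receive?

1

Sorted (descending): 903, 903, 865, 865, 824, 824, 637, 626, 361
The 2 values of 903 share dense rank 1.
The 2 values of 865 share dense rank 2.
The 2 values of 824 share dense rank 3.
Remaining distinct values take the next consecutive integers.
N has value 903 → rank 1.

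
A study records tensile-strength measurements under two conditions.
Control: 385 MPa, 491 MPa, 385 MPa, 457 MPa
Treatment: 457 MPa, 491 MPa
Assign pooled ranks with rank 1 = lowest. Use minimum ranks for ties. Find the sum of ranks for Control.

Sorted (ascending): 385, 385, 457, 457, 491, 491
The 2 values of 385 occupy positions 1–2 → each gets rank 1.
The 2 values of 457 occupy positions 3–4 → each gets rank 3.
The 2 values of 491 occupy positions 5–6 → each gets rank 5.
Control values → pooled ranks: 385→1, 491→5, 385→1, 457→3
Rank sum = 1 + 5 + 1 + 3 = 10

10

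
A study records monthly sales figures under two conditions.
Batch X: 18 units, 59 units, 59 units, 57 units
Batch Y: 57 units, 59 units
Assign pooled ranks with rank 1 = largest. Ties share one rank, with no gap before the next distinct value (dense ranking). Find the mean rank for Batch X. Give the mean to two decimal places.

Sorted (descending): 59, 59, 59, 57, 57, 18
The 3 values of 59 share dense rank 1.
The 2 values of 57 share dense rank 2.
Remaining distinct values take the next consecutive integers.
Batch X values → pooled ranks: 18→3, 59→1, 59→1, 57→2
Mean rank = (3 + 1 + 1 + 2) / 4 = 1.75

1.75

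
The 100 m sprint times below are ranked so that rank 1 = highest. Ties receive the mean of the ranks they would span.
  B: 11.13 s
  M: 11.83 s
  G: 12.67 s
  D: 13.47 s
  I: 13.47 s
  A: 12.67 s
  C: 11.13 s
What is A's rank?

3.5

Sorted (descending): 13.47, 13.47, 12.67, 12.67, 11.83, 11.13, 11.13
The 2 values of 13.47 occupy positions 1–2 → average rank (1+2)/2 = 1.5.
The 2 values of 12.67 occupy positions 3–4 → average rank (3+4)/2 = 3.5.
The 2 values of 11.13 occupy positions 6–7 → average rank (6+7)/2 = 6.5.
A has value 12.67 s → rank 3.5.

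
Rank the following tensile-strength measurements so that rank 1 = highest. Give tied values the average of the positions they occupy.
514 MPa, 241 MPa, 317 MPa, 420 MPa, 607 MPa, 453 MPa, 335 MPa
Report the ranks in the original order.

Sorted (descending): 607, 514, 453, 420, 335, 317, 241
No ties — each value takes its position as its rank.

2, 7, 6, 4, 1, 3, 5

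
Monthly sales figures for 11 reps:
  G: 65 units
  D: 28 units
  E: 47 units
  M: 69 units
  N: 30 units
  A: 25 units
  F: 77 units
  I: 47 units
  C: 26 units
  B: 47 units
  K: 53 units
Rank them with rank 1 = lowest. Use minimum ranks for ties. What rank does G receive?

9

Sorted (ascending): 25, 26, 28, 30, 47, 47, 47, 53, 65, 69, 77
The 3 values of 47 occupy positions 5–7 → each gets rank 5.
G has value 65 units → rank 9.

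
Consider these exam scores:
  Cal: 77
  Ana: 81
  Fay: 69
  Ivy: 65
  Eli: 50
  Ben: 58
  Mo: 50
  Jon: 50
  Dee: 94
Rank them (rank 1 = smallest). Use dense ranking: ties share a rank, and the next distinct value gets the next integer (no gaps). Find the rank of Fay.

Sorted (ascending): 50, 50, 50, 58, 65, 69, 77, 81, 94
The 3 values of 50 share dense rank 1.
Remaining distinct values take the next consecutive integers.
Fay has value 69 → rank 4.

4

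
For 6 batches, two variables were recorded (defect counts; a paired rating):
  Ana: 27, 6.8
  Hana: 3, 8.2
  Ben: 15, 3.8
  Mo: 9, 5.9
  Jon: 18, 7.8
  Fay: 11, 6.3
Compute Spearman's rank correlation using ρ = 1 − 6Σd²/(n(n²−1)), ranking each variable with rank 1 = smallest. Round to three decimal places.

Ranks of variable 1: 6, 1, 4, 2, 5, 3
Ranks of variable 2: 4, 6, 1, 2, 5, 3
d = r₁ − r₂: 2, -5, 3, 0, 0, 0
d²: 4, 25, 9, 0, 0, 0; Σd² = 38
ρ = 1 − 6·38/(6·35) = 1 − 228/210 = -0.086

-0.086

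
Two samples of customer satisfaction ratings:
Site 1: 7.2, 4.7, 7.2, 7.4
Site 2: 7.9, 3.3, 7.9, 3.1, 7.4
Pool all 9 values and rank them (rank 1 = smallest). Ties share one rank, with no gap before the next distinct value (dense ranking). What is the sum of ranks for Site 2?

Sorted (ascending): 3.1, 3.3, 4.7, 7.2, 7.2, 7.4, 7.4, 7.9, 7.9
The 2 values of 7.2 share dense rank 4.
The 2 values of 7.4 share dense rank 5.
The 2 values of 7.9 share dense rank 6.
Remaining distinct values take the next consecutive integers.
Site 2 values → pooled ranks: 7.9→6, 3.3→2, 7.9→6, 3.1→1, 7.4→5
Rank sum = 6 + 2 + 6 + 1 + 5 = 20

20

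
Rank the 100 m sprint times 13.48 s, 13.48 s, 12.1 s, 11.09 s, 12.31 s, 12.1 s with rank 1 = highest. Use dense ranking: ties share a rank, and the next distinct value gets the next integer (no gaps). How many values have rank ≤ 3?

5

Sorted (descending): 13.48, 13.48, 12.31, 12.1, 12.1, 11.09
The 2 values of 13.48 share dense rank 1.
The 2 values of 12.1 share dense rank 3.
Remaining distinct values take the next consecutive integers.
Ranks ≤ 3: {1, 1, 2, 3, 3} → 5 values.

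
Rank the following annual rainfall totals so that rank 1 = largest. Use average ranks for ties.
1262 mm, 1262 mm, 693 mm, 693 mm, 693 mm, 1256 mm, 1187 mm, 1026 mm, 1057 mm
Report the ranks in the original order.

1.5, 1.5, 8, 8, 8, 3, 4, 6, 5

Sorted (descending): 1262, 1262, 1256, 1187, 1057, 1026, 693, 693, 693
The 2 values of 1262 occupy positions 1–2 → average rank (1+2)/2 = 1.5.
The 3 values of 693 occupy positions 7–9 → average rank 8.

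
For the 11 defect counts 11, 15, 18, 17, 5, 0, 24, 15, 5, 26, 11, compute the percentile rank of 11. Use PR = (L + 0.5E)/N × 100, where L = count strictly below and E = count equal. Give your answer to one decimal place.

N = 11.
Strictly below 11: 3. Equal to 11: 2.
PR = (3 + 0.5·2)/11 × 100 = 36.4

36.4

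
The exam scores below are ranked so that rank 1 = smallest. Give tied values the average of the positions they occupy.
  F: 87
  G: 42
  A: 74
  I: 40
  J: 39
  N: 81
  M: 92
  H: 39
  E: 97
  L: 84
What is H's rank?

1.5

Sorted (ascending): 39, 39, 40, 42, 74, 81, 84, 87, 92, 97
The 2 values of 39 occupy positions 1–2 → average rank (1+2)/2 = 1.5.
H has value 39 → rank 1.5.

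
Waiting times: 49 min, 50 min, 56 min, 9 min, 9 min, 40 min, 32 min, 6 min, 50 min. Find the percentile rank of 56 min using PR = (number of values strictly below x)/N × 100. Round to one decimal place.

N = 9.
Strictly below 56: 8. Equal to 56: 1.
PR = 8/9 × 100 = 88.9

88.9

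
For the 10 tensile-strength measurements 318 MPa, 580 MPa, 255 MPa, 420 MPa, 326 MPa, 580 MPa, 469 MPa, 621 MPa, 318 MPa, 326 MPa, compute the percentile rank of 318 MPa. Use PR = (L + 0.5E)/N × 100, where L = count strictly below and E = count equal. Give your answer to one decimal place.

20.0

N = 10.
Strictly below 318: 1. Equal to 318: 2.
PR = (1 + 0.5·2)/10 × 100 = 20.0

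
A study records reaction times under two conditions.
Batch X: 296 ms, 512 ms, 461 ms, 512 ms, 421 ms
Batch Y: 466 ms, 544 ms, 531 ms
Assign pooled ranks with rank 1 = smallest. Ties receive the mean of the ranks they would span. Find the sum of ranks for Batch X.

17

Sorted (ascending): 296, 421, 461, 466, 512, 512, 531, 544
The 2 values of 512 occupy positions 5–6 → average rank (5+6)/2 = 5.5.
Batch X values → pooled ranks: 296→1, 512→5.5, 461→3, 512→5.5, 421→2
Rank sum = 1 + 5.5 + 3 + 5.5 + 2 = 17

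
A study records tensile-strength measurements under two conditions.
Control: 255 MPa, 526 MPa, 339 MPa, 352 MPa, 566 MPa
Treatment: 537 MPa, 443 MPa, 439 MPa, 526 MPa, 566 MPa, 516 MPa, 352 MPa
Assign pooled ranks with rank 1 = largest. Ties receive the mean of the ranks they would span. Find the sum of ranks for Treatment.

39.5

Sorted (descending): 566, 566, 537, 526, 526, 516, 443, 439, 352, 352, 339, 255
The 2 values of 566 occupy positions 1–2 → average rank (1+2)/2 = 1.5.
The 2 values of 526 occupy positions 4–5 → average rank (4+5)/2 = 4.5.
The 2 values of 352 occupy positions 9–10 → average rank (9+10)/2 = 9.5.
Treatment values → pooled ranks: 537→3, 443→7, 439→8, 526→4.5, 566→1.5, 516→6, 352→9.5
Rank sum = 3 + 7 + 8 + 4.5 + 1.5 + 6 + 9.5 = 39.5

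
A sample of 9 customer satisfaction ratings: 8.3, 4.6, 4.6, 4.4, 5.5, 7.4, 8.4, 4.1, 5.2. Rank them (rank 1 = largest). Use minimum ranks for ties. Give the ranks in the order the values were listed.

Sorted (descending): 8.4, 8.3, 7.4, 5.5, 5.2, 4.6, 4.6, 4.4, 4.1
The 2 values of 4.6 occupy positions 6–7 → each gets rank 6.

2, 6, 6, 8, 4, 3, 1, 9, 5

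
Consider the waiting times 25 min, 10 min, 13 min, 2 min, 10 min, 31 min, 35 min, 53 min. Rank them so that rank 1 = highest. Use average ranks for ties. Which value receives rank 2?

35

Sorted (descending): 53, 35, 31, 25, 13, 10, 10, 2
The 2 values of 10 occupy positions 6–7 → average rank (6+7)/2 = 6.5.
Rank 2 → value 35.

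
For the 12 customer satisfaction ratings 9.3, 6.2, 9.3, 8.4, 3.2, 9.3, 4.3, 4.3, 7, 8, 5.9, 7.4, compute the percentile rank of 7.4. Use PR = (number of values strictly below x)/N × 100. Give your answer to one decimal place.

50.0

N = 12.
Strictly below 7.4: 6. Equal to 7.4: 1.
PR = 6/12 × 100 = 50.0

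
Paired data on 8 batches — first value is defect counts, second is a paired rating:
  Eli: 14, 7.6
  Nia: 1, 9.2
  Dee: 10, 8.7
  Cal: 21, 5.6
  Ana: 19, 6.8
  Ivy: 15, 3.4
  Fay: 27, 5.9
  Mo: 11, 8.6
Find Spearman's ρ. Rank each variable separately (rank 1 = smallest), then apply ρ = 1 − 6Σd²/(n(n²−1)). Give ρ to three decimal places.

Ranks of variable 1: 4, 1, 2, 7, 6, 5, 8, 3
Ranks of variable 2: 5, 8, 7, 2, 4, 1, 3, 6
d = r₁ − r₂: -1, -7, -5, 5, 2, 4, 5, -3
d²: 1, 49, 25, 25, 4, 16, 25, 9; Σd² = 154
ρ = 1 − 6·154/(8·63) = 1 − 924/504 = -0.833

-0.833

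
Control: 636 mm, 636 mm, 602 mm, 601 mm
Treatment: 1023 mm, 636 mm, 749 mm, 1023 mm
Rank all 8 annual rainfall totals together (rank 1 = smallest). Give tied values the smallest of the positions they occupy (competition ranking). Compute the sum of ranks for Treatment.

23

Sorted (ascending): 601, 602, 636, 636, 636, 749, 1023, 1023
The 3 values of 636 occupy positions 3–5 → each gets rank 3.
The 2 values of 1023 occupy positions 7–8 → each gets rank 7.
Treatment values → pooled ranks: 1023→7, 636→3, 749→6, 1023→7
Rank sum = 7 + 3 + 6 + 7 = 23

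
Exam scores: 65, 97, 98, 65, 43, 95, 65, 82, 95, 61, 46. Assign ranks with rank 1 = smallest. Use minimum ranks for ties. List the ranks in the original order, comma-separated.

Sorted (ascending): 43, 46, 61, 65, 65, 65, 82, 95, 95, 97, 98
The 3 values of 65 occupy positions 4–6 → each gets rank 4.
The 2 values of 95 occupy positions 8–9 → each gets rank 8.

4, 10, 11, 4, 1, 8, 4, 7, 8, 3, 2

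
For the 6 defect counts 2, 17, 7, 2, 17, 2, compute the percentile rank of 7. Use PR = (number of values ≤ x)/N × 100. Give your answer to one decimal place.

66.7

N = 6.
Strictly below 7: 3. Equal to 7: 1.
PR = 4/6 × 100 = 66.7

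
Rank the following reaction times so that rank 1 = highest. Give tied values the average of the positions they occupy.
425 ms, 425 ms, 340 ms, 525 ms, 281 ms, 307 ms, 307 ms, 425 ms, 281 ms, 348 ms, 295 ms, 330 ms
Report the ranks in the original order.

3, 3, 6, 1, 11.5, 8.5, 8.5, 3, 11.5, 5, 10, 7

Sorted (descending): 525, 425, 425, 425, 348, 340, 330, 307, 307, 295, 281, 281
The 3 values of 425 occupy positions 2–4 → average rank 3.
The 2 values of 307 occupy positions 8–9 → average rank (8+9)/2 = 8.5.
The 2 values of 281 occupy positions 11–12 → average rank (11+12)/2 = 11.5.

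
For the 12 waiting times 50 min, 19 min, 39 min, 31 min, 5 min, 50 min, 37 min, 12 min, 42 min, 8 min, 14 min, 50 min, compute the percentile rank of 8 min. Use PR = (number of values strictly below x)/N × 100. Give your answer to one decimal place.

8.3

N = 12.
Strictly below 8: 1. Equal to 8: 1.
PR = 1/12 × 100 = 8.3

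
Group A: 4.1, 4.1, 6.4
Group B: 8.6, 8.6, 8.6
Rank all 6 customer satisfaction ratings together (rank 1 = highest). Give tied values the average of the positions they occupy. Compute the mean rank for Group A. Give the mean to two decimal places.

Sorted (descending): 8.6, 8.6, 8.6, 6.4, 4.1, 4.1
The 3 values of 8.6 occupy positions 1–3 → average rank 2.
The 2 values of 4.1 occupy positions 5–6 → average rank (5+6)/2 = 5.5.
Group A values → pooled ranks: 4.1→5.5, 4.1→5.5, 6.4→4
Mean rank = (5.5 + 5.5 + 4) / 3 = 5.00

5.00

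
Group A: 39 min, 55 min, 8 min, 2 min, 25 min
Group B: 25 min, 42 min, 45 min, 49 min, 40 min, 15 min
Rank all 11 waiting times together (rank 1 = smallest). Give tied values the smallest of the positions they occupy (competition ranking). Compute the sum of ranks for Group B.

Sorted (ascending): 2, 8, 15, 25, 25, 39, 40, 42, 45, 49, 55
The 2 values of 25 occupy positions 4–5 → each gets rank 4.
Group B values → pooled ranks: 25→4, 42→8, 45→9, 49→10, 40→7, 15→3
Rank sum = 4 + 8 + 9 + 10 + 7 + 3 = 41

41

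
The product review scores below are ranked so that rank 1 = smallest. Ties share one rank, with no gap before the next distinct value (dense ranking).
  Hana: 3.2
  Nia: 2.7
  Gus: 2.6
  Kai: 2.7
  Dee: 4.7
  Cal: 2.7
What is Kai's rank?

Sorted (ascending): 2.6, 2.7, 2.7, 2.7, 3.2, 4.7
The 3 values of 2.7 share dense rank 2.
Remaining distinct values take the next consecutive integers.
Kai has value 2.7 → rank 2.

2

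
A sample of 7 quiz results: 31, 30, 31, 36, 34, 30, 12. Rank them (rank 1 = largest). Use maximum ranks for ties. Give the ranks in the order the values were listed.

4, 6, 4, 1, 2, 6, 7

Sorted (descending): 36, 34, 31, 31, 30, 30, 12
The 2 values of 31 occupy positions 3–4 → each gets rank 4.
The 2 values of 30 occupy positions 5–6 → each gets rank 6.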